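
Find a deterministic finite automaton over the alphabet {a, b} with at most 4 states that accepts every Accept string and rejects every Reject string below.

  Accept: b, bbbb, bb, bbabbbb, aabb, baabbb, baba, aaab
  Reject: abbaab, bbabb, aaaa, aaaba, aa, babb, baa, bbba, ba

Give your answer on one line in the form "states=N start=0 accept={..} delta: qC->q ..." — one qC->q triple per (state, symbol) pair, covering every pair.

states=4 start=0 accept={1} delta: 0a->0 0b->1 1a->2 1b->1 2a->2 2b->3 3a->1 3b->0

State merging on the prefix tree: take the shortest (then alphabetical) example prefix whose next move is undefined and point that move at state 0, else 1, else 2, ...; a target is out if some Accept/Reject pair would then sit in one state with the same input left (inseparable). If every existing state is out, open a new one.
a: 0a undefined. 0a->0: ok.
b: 0b undefined. 0b->0: no, b/abbaab meet in 0. Open state 1: 0b->1.
ba: 1a undefined. 1a->0: no, bb/babb meet in 1 with "b" left. 1a->1: no, b/aaaba meet in 1. Open state 2: 1a->2.
bb: 1b undefined. 1b->0: no, b/abbaab meet in 1. 1b->1: ok.
baa: 2a undefined. 2a->0: no, b/abbaab meet in 1. 2a->1: no, b/abbaab meet in 1. 2a->2: ok.
bab: 2b undefined. 2b->0: no, b/bbabb meet in 1. 2b->1: no, b/abbaab meet in 1. 2b->2: no, bbabbbb/abbaab meet in 2. Open state 3: 2b->3.
baba: 3a undefined. 3a->0: no, baba/aaaa meet in 0. 3a->1: ok.
babb: 3b undefined. 3b->0: ok.
All examples now run through 4 states with every (state, symbol) defined. Accept strings end in {1}, Reject strings end in {0,2,3}; accept={1}.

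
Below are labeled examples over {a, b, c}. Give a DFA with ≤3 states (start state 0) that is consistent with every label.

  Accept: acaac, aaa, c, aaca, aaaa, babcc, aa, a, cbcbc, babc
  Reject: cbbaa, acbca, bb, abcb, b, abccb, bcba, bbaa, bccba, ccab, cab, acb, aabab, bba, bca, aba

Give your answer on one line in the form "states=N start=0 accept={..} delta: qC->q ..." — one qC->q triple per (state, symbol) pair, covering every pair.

states=3 start=0 accept={0,2} delta: 0a->0 0b->1 0c->0 1a->1 1b->1 1c->2 2a->1 2b->1 2c->0

State merging on the prefix tree: take the shortest (then alphabetical) example prefix whose next move is undefined and point that move at state 0, else 1, else 2, ...; a target is out if some Accept/Reject pair would then sit in one state with the same input left (inseparable). If every existing state is out, open a new one.
a: 0a undefined. 0a->0: ok.
b: 0b undefined. 0b->0: no, aaa/bb meet in 0. Open state 1: 0b->1.
c: 0c undefined. 0c->0: ok.
ba: 1a undefined. 1a->0: no, acaac/aba meet in 0. 1a->1: ok.
bb: 1b undefined. 1b->0: no, acaac/cbbaa meet in 0. 1b->1: ok.
bc: 1c undefined. 1c->0: no, acaac/acbca meet in 0. 1c->1: no, babcc/cbbaa meet in 1. Open state 2: 1c->2.
bca: 2a undefined. 2a->0: no, acaac/acbca meet in 0. 2a->1: ok.
bcb: 2b undefined. 2b->0: no, acaac/abcb meet in 0. 2b->1: ok.
bcc: 2c undefined. 2c->0: ok.
All examples now run through 3 states with every (state, symbol) defined. Accept strings end in {0,2}, Reject strings end in {1}; accept={0,2}.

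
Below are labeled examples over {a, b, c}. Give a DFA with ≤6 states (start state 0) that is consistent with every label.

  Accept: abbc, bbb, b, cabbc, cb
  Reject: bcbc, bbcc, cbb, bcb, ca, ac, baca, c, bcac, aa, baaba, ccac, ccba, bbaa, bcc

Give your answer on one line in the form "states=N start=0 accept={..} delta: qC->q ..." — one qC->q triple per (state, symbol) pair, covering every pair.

Fold the examples into a partial DFA from state 0: repeatedly fix the first undefined (state, symbol) met by the shortest-then-alphabetical prefix, trying targets in increasing order and rejecting any under which an Accept and a Reject string meet in one state with the same remainder; add a state when all current targets are rejected. Accepting states are where Accept strings end.
a: 0a undefined. 0a->0: ok.
b: 0b undefined. 0b->0: no, abbc/ac meet in 0 with "c" left. Open state 1: 0b->1.
c: 0c undefined. 0c->0: ok.
ba: 1a undefined. 1a->0: ok.
bb: 1b undefined. 1b->0: no, abbc/bbcc meet in 0. 1b->1: no, bbb/cbb meet in 1. Open state 2: 1b->2.
bc: 1c undefined. 1c->0: no, b/bcb meet in 1. 1c->1: no, abbc/bcbc meet in 2 with "c" left. 1c->2: no, abbc/bcc meet in 2 with "c" left. Open state 3: 1c->3.
bba: 2a undefined. 2a->0: ok.
bbb: 2b undefined. 2b->0: no, bbb/ca meet in 0. 2b->1: ok.
bbc: 2c undefined. 2c->0: no, abbc/bbcc meet in 0. 2c->1: ok.
bca: 3a undefined. 3a->0: ok.
bcb: 3b undefined. 3b->0: ok.
bcc: 3c undefined. 3c->0: ok.
All examples now run through 4 states with every (state, symbol) defined. Accept strings end in {1}, Reject strings end in {0,2,3}; accept={1}.

states=4 start=0 accept={1} delta: 0a->0 0b->1 0c->0 1a->0 1b->2 1c->3 2a->0 2b->1 2c->1 3a->0 3b->0 3c->0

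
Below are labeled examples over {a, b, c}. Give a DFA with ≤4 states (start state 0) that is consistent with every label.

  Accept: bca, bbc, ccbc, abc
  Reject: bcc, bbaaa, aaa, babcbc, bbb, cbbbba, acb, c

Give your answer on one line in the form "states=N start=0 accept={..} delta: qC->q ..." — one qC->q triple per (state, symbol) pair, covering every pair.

Fold the examples into a partial DFA from state 0: repeatedly fix the first undefined (state, symbol) met by the shortest-then-alphabetical prefix, trying targets in increasing order and rejecting any under which an Accept and a Reject string meet in one state with the same remainder; add a state when all current targets are rejected. Accepting states are where Accept strings end.
a: 0a undefined. 0a->0: ok.
b: 0b undefined. 0b->0: no, bbc/c meet in 0 with "c" left. Open state 1: 0b->1.
c: 0c undefined. 0c->0: ok.
ba: 1a undefined. 1a->0: ok.
bb: 1b undefined. 1b->0: no, bbc/bbaaa meet in 0. 1b->1: ok.
bc: 1c undefined. 1c->0: no, bca/bcc meet in 0. 1c->1: no, bca/bbaaa meet in 0. Open state 2: 1c->2.
bca: 2a undefined. 2a->0: no, bca/bbaaa meet in 0. 2a->1: no, bca/bbb meet in 1. 2a->2: ok.
bcc: 2c undefined. 2c->0: ok.
babcb: 2b undefined. 2b->0: ok.
All examples now run through 3 states with every (state, symbol) defined. Accept strings end in {2}, Reject strings end in {0,1}; accept={2}.

states=3 start=0 accept={2} delta: 0a->0 0b->1 0c->0 1a->0 1b->1 1c->2 2a->2 2b->0 2c->0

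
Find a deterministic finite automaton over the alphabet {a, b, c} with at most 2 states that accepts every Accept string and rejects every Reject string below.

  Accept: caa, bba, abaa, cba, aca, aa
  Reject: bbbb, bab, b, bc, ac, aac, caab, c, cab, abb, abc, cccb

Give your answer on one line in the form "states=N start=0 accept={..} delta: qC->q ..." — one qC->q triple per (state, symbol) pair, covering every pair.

Fold the examples into a partial DFA from state 0: repeatedly fix the first undefined (state, symbol) met by the shortest-then-alphabetical prefix, trying targets in increasing order and rejecting any under which an Accept and a Reject string meet in one state with the same remainder; add a state when all current targets are rejected. Accepting states are where Accept strings end.
a: 0a undefined. 0a->0: ok.
b: 0b undefined. 0b->0: no, bba/bbbb meet in 0. Open state 1: 0b->1.
c: 0c undefined. 0c->0: no, caa/ac meet in 0. 0c->1: ok.
ba: 1a undefined. 1a->0: ok.
bb: 1b undefined. 1b->0: no, caa/bbbb meet in 0. 1b->1: ok.
bc: 1c undefined. 1c->0: no, caa/bc meet in 0. 1c->1: ok.
All examples now run through 2 states with every (state, symbol) defined. Accept strings end in {0}, Reject strings end in {1}; accept={0}.

states=2 start=0 accept={0} delta: 0a->0 0b->1 0c->1 1a->0 1b->1 1c->1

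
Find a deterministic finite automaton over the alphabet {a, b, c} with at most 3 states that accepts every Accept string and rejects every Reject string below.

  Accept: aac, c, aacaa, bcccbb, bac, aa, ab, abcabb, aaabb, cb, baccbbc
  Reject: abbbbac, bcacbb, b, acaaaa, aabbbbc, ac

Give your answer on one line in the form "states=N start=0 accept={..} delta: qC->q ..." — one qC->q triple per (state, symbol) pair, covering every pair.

State merging on the prefix tree: take the shortest (then alphabetical) example prefix whose next move is undefined and point that move at state 0, else 1, else 2, ...; a target is out if some Accept/Reject pair would then sit in one state with the same input left (inseparable). If every existing state is out, open a new one.
a: 0a undefined. 0a->0: no, aac/ac meet in 0 with "c" left. Open state 1: 0a->1.
b: 0b undefined. 0b->0: no, bac/ac meet in 1 with "c" left. 0b->1: ok.
c: 0c undefined. 0c->0: no, cb/b meet in 1. 0c->1: no, c/b meet in 1. Open state 2: 0c->2.
aa: 1a undefined. 1a->0: ok.
ab: 1b undefined. 1b->0: no, aac/abbbbac meet in 2. 1b->1: no, aac/abbbbac meet in 2. 1b->2: ok.
ac: 1c undefined. 1c->0: no, aac/bcacbb meet in 2. 1c->1: ok.
cb: 2b undefined. 2b->0: ok.
abc: 2c undefined. 2c->0: ok.
aaca: 2a undefined. 2a->0: no, aac/abbbbac meet in 2. 2a->1: ok.
All examples now run through 3 states with every (state, symbol) defined. Accept strings end in {0,2}, Reject strings end in {1}; accept={0,2}.

states=3 start=0 accept={0,2} delta: 0a->1 0b->1 0c->2 1a->0 1b->2 1c->1 2a->1 2b->0 2c->0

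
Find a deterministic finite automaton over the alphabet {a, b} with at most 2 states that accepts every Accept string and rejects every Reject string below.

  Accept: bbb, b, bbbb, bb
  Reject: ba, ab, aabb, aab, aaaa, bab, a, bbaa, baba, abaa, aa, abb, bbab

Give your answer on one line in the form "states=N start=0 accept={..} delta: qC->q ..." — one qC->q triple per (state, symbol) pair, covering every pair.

State merging on the prefix tree: take the shortest (then alphabetical) example prefix whose next move is undefined and point that move at state 0, else 1, else 2, ...; a target is out if some Accept/Reject pair would then sit in one state with the same input left (inseparable). If every existing state is out, open a new one.
a: 0a undefined. 0a->0: no, b/ab meet in 0 with "b" left. Open state 1: 0a->1.
b: 0b undefined. 0b->0: ok.
aa: 1a undefined. 1a->0: no, bbb/aabb meet in 0. 1a->1: ok.
ab: 1b undefined. 1b->0: no, bbb/ab meet in 0. 1b->1: ok.
All examples now run through 2 states with every (state, symbol) defined. Accept strings end in {0}, Reject strings end in {1}; accept={0}.

states=2 start=0 accept={0} delta: 0a->1 0b->0 1a->1 1b->1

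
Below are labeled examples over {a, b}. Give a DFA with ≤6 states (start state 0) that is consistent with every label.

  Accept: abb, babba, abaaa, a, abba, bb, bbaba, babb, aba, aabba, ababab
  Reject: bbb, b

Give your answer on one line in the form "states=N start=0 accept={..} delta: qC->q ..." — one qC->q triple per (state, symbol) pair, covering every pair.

states=3 start=0 accept={0,2} delta: 0a->0 0b->1 1a->2 1b->0 2a->2 2b->2

Grow the machine one transition at a time. Run the examples from 0; the earliest place one falls off (shortest prefix, ties alphabetical) gets sent to the lowest-numbered state that keeps every Accept/Reject pair distinguishable — a pair clashes when both reach the same state with identical unread suffix — and to a fresh state only if none does.
a: 0a undefined. 0a->0: ok.
b: 0b undefined. 0b->0: no, abb/bbb meet in 0. Open state 1: 0b->1.
ba: 1a undefined. 1a->0: no, ababab/b meet in 1. 1a->1: no, abaaa/b meet in 1. Open state 2: 1a->2.
bb: 1b undefined. 1b->0: ok.
bab: 2b undefined. 2b->0: no, babb/bbb meet in 1. 2b->1: no, ababab/bbb meet in 1. 2b->2: ok.
abaa: 2a undefined. 2a->0: no, ababab/bbb meet in 1. 2a->1: no, babba/bbb meet in 1. 2a->2: ok.
All examples now run through 3 states with every (state, symbol) defined. Accept strings end in {0,2}, Reject strings end in {1}; accept={0,2}.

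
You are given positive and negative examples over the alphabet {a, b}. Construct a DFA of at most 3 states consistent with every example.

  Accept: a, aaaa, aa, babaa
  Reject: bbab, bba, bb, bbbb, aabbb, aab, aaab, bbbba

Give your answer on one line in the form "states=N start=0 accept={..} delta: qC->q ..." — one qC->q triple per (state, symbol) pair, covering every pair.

states=3 start=0 accept={0} delta: 0a->0 0b->1 1a->0 1b->2 2a->1 2b->1

Fold the examples into a partial DFA from state 0: repeatedly fix the first undefined (state, symbol) met by the shortest-then-alphabetical prefix, trying targets in increasing order and rejecting any under which an Accept and a Reject string meet in one state with the same remainder; add a state when all current targets are rejected. Accepting states are where Accept strings end.
a: 0a undefined. 0a->0: ok.
b: 0b undefined. 0b->0: no, a/bbab meet in 0. Open state 1: 0b->1.
ba: 1a undefined. 1a->0: ok.
bb: 1b undefined. 1b->0: no, a/bba meet in 0. 1b->1: no, a/bba meet in 0. Open state 2: 1b->2.
bba: 2a undefined. 2a->0: no, a/bba meet in 0. 2a->1: ok.
bbb: 2b undefined. 2b->0: no, a/aabbb meet in 0. 2b->1: ok.
All examples now run through 3 states with every (state, symbol) defined. Accept strings end in {0}, Reject strings end in {1,2}; accept={0}.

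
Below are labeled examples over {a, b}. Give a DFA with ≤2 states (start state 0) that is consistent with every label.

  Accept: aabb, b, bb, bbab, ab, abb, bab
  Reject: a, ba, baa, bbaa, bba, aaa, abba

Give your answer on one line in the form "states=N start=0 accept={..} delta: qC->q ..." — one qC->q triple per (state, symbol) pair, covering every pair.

states=2 start=0 accept={1} delta: 0a->0 0b->1 1a->0 1b->1

State merging on the prefix tree: take the shortest (then alphabetical) example prefix whose next move is undefined and point that move at state 0, else 1, else 2, ...; a target is out if some Accept/Reject pair would then sit in one state with the same input left (inseparable). If every existing state is out, open a new one.
a: 0a undefined. 0a->0: ok.
b: 0b undefined. 0b->0: no, aabb/a meet in 0. Open state 1: 0b->1.
ba: 1a undefined. 1a->0: ok.
bb: 1b undefined. 1b->0: no, aabb/a meet in 0. 1b->1: ok.
All examples now run through 2 states with every (state, symbol) defined. Accept strings end in {1}, Reject strings end in {0}; accept={1}.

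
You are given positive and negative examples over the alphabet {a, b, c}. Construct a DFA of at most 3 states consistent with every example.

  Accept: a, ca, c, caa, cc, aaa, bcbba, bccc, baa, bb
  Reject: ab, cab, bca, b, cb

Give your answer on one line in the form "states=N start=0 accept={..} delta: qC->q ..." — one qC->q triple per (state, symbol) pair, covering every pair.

states=3 start=0 accept={0} delta: 0a->0 0b->1 0c->0 1a->0 1b->0 1c->2 2a->1 2b->0 2c->0

Fold the examples into a partial DFA from state 0: repeatedly fix the first undefined (state, symbol) met by the shortest-then-alphabetical prefix, trying targets in increasing order and rejecting any under which an Accept and a Reject string meet in one state with the same remainder; add a state when all current targets are rejected. Accepting states are where Accept strings end.
a: 0a undefined. 0a->0: ok.
b: 0b undefined. 0b->0: no, a/ab meet in 0. Open state 1: 0b->1.
c: 0c undefined. 0c->0: ok.
ba: 1a undefined. 1a->0: ok.
bb: 1b undefined. 1b->0: ok.
bc: 1c undefined. 1c->0: no, a/bca meet in 0. 1c->1: no, a/bca meet in 0. Open state 2: 1c->2.
bca: 2a undefined. 2a->0: no, a/bca meet in 0. 2a->1: ok.
bcb: 2b undefined. 2b->0: ok.
bcc: 2c undefined. 2c->0: ok.
All examples now run through 3 states with every (state, symbol) defined. Accept strings end in {0}, Reject strings end in {1}; accept={0}.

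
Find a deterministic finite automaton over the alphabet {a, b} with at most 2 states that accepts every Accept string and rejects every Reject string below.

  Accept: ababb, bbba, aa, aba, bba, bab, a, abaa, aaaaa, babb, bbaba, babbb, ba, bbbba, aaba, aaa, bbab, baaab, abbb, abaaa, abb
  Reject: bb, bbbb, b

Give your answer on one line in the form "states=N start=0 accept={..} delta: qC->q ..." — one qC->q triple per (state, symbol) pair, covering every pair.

states=2 start=0 accept={1} delta: 0a->1 0b->0 1a->1 1b->1

Fold the examples into a partial DFA from state 0: repeatedly fix the first undefined (state, symbol) met by the shortest-then-alphabetical prefix, trying targets in increasing order and rejecting any under which an Accept and a Reject string meet in one state with the same remainder; add a state when all current targets are rejected. Accepting states are where Accept strings end.
a: 0a undefined. 0a->0: no, abb/bb meet in 0 with "bb" left. Open state 1: 0a->1.
b: 0b undefined. 0b->0: ok.
aa: 1a undefined. 1a->0: no, aa/bb meet in 0. 1a->1: ok.
ab: 1b undefined. 1b->0: no, ababb/bb meet in 0. 1b->1: ok.
All examples now run through 2 states with every (state, symbol) defined. Accept strings end in {1}, Reject strings end in {0}; accept={1}.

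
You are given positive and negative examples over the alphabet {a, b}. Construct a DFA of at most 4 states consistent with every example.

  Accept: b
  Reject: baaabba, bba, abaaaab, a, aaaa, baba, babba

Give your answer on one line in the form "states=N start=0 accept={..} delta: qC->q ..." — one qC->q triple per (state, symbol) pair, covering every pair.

states=3 start=0 accept={1} delta: 0a->0 0b->1 1a->1 1b->2 2a->0 2b->0

State merging on the prefix tree: take the shortest (then alphabetical) example prefix whose next move is undefined and point that move at state 0, else 1, else 2, ...; a target is out if some Accept/Reject pair would then sit in one state with the same input left (inseparable). If every existing state is out, open a new one.
a: 0a undefined. 0a->0: ok.
b: 0b undefined. 0b->0: no, b/baaabba meet in 0. Open state 1: 0b->1.
ba: 1a undefined. 1a->0: no, b/abaaaab meet in 1. 1a->1: ok.
bb: 1b undefined. 1b->0: no, b/baaabba meet in 1. 1b->1: no, b/baaabba meet in 1. Open state 2: 1b->2.
bba: 2a undefined. 2a->0: ok.
babb: 2b undefined. 2b->0: ok.
All examples now run through 3 states with every (state, symbol) defined. Accept strings end in {1}, Reject strings end in {0,2}; accept={1}.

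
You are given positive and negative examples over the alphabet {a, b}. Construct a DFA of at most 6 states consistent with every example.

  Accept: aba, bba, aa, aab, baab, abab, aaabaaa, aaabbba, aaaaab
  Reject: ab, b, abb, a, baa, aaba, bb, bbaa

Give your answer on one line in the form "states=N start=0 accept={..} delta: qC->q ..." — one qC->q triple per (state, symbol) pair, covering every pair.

states=4 start=0 accept={0,2} delta: 0a->1 0b->1 1a->2 1b->1 2a->3 2b->0 3a->1 3b->2

Fold the examples into a partial DFA from state 0: repeatedly fix the first undefined (state, symbol) met by the shortest-then-alphabetical prefix, trying targets in increasing order and rejecting any under which an Accept and a Reject string meet in one state with the same remainder; add a state when all current targets are rejected. Accepting states are where Accept strings end.
a: 0a undefined. 0a->0: no, aba/aaba meet in 0 with "ba" left. Open state 1: 0a->1.
b: 0b undefined. 0b->0: no, bba/a meet in 1. 0b->1: ok.
aa: 1a undefined. 1a->0: no, aa/aaba meet in 0. 1a->1: no, aba/aaba meet in 1 with "ba" left. Open state 2: 1a->2.
ab: 1b undefined. 1b->0: no, aba/b meet in 1. 1b->1: ok.
aaa: 2a undefined. 2a->0: no, baab/ab meet in 1. 2a->1: no, baab/ab meet in 1. 2a->2: no, aba/baa meet in 2. Open state 3: 2a->3.
aab: 2b undefined. 2b->0: ok.
aaaa: 3a undefined. 3a->0: no, aaaaab/ab meet in 1. 3a->1: ok.
aaab: 3b undefined. 3b->0: no, aaabaaa/baa meet in 3. 3b->1: no, baab/ab meet in 1. 3b->2: ok.
All examples now run through 4 states with every (state, symbol) defined. Accept strings end in {0,2}, Reject strings end in {1,3}; accept={0,2}.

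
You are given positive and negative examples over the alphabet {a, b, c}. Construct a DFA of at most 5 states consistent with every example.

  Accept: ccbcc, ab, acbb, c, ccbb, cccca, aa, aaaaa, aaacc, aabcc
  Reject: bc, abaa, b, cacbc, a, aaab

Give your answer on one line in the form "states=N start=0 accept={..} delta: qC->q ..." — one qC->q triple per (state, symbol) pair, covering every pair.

State merging on the prefix tree: take the shortest (then alphabetical) example prefix whose next move is undefined and point that move at state 0, else 1, else 2, ...; a target is out if some Accept/Reject pair would then sit in one state with the same input left (inseparable). If every existing state is out, open a new one.
a: 0a undefined. 0a->0: no, ab/b meet in 0 with "b" left. Open state 1: 0a->1.
b: 0b undefined. 0b->0: no, c/bc meet in 0 with "c" left. 0b->1: ok.
c: 0c undefined. 0c->0: no, cccca/b meet in 1. 0c->1: no, c/b meet in 1. Open state 2: 0c->2.
aa: 1a undefined. 1a->0: no, ab/aaab meet in 1 with "b" left. 1a->1: no, ab/aaab meet in 1 with "b" left. 1a->2: ok.
ab: 1b undefined. 1b->0: no, c/abaa meet in 2. 1b->1: no, ab/b meet in 1. 1b->2: ok.
ac: 1c undefined. 1c->0: ok.
ca: 2a undefined. 2a->0: ok.
cc: 2c undefined. 2c->0: no, cccca/abaa meet in 1. 2c->1: no, ccbcc/bc meet in 0. 2c->2: no, cccca/bc meet in 0. Open state 3: 2c->3.
aab: 2b undefined. 2b->0: no, ab/cacbc meet in 2. 2b->1: ok.
ccb: 3b undefined. 3b->0: no, ccbb/abaa meet in 1. 3b->1: ok.
ccc: 3c undefined. 3c->0: no, cccca/bc meet in 0. 3c->1: no, cccca/abaa meet in 1. 3c->2: ok.
cccca: 3a undefined. 3a->0: no, cccca/bc meet in 0. 3a->1: no, cccca/abaa meet in 1. 3a->2: ok.
All examples now run through 4 states with every (state, symbol) defined. Accept strings end in {2,3}, Reject strings end in {0,1}; accept={2,3}.

states=4 start=0 accept={2,3} delta: 0a->1 0b->1 0c->2 1a->2 1b->2 1c->0 2a->0 2b->1 2c->3 3a->2 3b->1 3c->2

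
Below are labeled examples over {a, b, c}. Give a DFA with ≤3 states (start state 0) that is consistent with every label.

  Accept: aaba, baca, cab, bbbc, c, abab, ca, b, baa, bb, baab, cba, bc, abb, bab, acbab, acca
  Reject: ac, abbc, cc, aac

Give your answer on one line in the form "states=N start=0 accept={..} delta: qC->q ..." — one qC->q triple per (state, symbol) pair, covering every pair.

Fold the examples into a partial DFA from state 0: repeatedly fix the first undefined (state, symbol) met by the shortest-then-alphabetical prefix, trying targets in increasing order and rejecting any under which an Accept and a Reject string meet in one state with the same remainder; add a state when all current targets are rejected. Accepting states are where Accept strings end.
a: 0a undefined. 0a->0: no, c/ac meet in 0 with "c" left. Open state 1: 0a->1.
b: 0b undefined. 0b->0: ok.
c: 0c undefined. 0c->0: no, bbbc/cc meet in 0. 0c->1: ok.
aa: 1a undefined. 1a->0: no, aaba/aac meet in 1. 1a->1: ok.
ab: 1b undefined. 1b->0: no, aaba/abbc meet in 1. 1b->1: ok.
ac: 1c undefined. 1c->0: no, b/ac meet in 0. 1c->1: no, aaba/ac meet in 1. Open state 2: 1c->2.
acb: 2b undefined. 2b->0: ok.
acc: 2c undefined. 2c->0: ok.
baca: 2a undefined. 2a->0: ok.
All examples now run through 3 states with every (state, symbol) defined. Accept strings end in {0,1}, Reject strings end in {2}; accept={0,1}.

states=3 start=0 accept={0,1} delta: 0a->1 0b->0 0c->1 1a->1 1b->1 1c->2 2a->0 2b->0 2c->0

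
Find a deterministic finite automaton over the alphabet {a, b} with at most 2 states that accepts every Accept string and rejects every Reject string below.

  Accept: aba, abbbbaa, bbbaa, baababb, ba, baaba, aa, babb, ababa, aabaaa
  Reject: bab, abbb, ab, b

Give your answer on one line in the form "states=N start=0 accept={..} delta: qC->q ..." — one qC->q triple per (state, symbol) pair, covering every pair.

states=2 start=0 accept={0} delta: 0a->0 0b->1 1a->0 1b->0

Fold the examples into a partial DFA from state 0: repeatedly fix the first undefined (state, symbol) met by the shortest-then-alphabetical prefix, trying targets in increasing order and rejecting any under which an Accept and a Reject string meet in one state with the same remainder; add a state when all current targets are rejected. Accepting states are where Accept strings end.
a: 0a undefined. 0a->0: ok.
b: 0b undefined. 0b->0: no, aba/bab meet in 0. Open state 1: 0b->1.
ba: 1a undefined. 1a->0: ok.
bb: 1b undefined. 1b->0: ok.
All examples now run through 2 states with every (state, symbol) defined. Accept strings end in {0}, Reject strings end in {1}; accept={0}.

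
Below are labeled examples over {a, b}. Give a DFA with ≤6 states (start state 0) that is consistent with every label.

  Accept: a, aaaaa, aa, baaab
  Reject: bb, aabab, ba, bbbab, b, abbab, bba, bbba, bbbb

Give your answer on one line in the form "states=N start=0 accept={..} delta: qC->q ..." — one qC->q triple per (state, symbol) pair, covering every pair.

states=4 start=0 accept={0} delta: 0a->0 0b->1 1a->2 1b->1 2a->3 2b->1 3a->3 3b->0

Grow the machine one transition at a time. Run the examples from 0; the earliest place one falls off (shortest prefix, ties alphabetical) gets sent to the lowest-numbered state that keeps every Accept/Reject pair distinguishable — a pair clashes when both reach the same state with identical unread suffix — and to a fresh state only if none does.
a: 0a undefined. 0a->0: ok.
b: 0b undefined. 0b->0: no, a/bb meet in 0. Open state 1: 0b->1.
ba: 1a undefined. 1a->0: no, a/ba meet in 0. 1a->1: no, baaab/bb meet in 1 with "b" left. Open state 2: 1a->2.
bb: 1b undefined. 1b->0: no, a/bb meet in 0. 1b->1: ok.
baa: 2a undefined. 2a->0: no, baaab/bb meet in 1. 2a->1: no, baaab/aabab meet in 2 with "b" left. 2a->2: no, baaab/aabab meet in 2 with "b" left. Open state 3: 2a->3.
baaa: 3a undefined. 3a->0: no, baaab/bb meet in 1. 3a->1: no, baaab/bb meet in 1. 3a->2: no, baaab/aabab meet in 2 with "b" left. 3a->3: ok.
aabab: 2b undefined. 2b->0: no, a/aabab meet in 0. 2b->1: ok.
baaab: 3b undefined. 3b->0: ok.
All examples now run through 4 states with every (state, symbol) defined. Accept strings end in {0}, Reject strings end in {1,2}; accept={0}.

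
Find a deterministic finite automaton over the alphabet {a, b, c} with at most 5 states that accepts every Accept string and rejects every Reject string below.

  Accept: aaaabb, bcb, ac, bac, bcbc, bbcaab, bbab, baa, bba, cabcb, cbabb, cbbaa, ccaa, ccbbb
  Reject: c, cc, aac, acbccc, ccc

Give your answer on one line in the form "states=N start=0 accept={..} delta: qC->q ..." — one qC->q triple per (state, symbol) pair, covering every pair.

states=3 start=0 accept={0,1} delta: 0a->1 0b->0 0c->2 1a->0 1b->0 1c->0 2a->0 2b->1 2c->2

State merging on the prefix tree: take the shortest (then alphabetical) example prefix whose next move is undefined and point that move at state 0, else 1, else 2, ...; a target is out if some Accept/Reject pair would then sit in one state with the same input left (inseparable). If every existing state is out, open a new one.
a: 0a undefined. 0a->0: no, ac/c meet in 0 with "c" left. Open state 1: 0a->1.
b: 0b undefined. 0b->0: ok.
c: 0c undefined. 0c->0: no, bcb/c meet in 0. 0c->1: no, ac/cc meet in 1 with "c" left. Open state 2: 0c->2.
aa: 1a undefined. 1a->0: ok.
ac: 1c undefined. 1c->0: ok.
ca: 2a undefined. 2a->0: ok.
cb: 2b undefined. 2b->0: no, bcbc/c meet in 2. 2b->1: ok.
cc: 2c undefined. 2c->0: no, aaaabb/cc meet in 0. 2c->1: no, aaaabb/acbccc meet in 0. 2c->2: ok.
cbb: 1b undefined. 1b->0: ok.
All examples now run through 3 states with every (state, symbol) defined. Accept strings end in {0,1}, Reject strings end in {2}; accept={0,1}.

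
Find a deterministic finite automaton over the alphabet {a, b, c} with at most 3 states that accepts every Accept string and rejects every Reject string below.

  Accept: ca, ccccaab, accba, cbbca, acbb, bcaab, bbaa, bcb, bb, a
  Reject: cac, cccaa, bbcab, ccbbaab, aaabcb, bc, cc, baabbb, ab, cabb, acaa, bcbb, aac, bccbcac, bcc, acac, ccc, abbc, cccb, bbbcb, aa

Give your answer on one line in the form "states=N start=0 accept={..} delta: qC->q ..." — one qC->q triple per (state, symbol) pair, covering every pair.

states=3 start=0 accept={1} delta: 0a->1 0b->2 0c->0 1a->2 1b->0 1c->0 2a->1 2b->1 2c->2

Fold the examples into a partial DFA from state 0: repeatedly fix the first undefined (state, symbol) met by the shortest-then-alphabetical prefix, trying targets in increasing order and rejecting any under which an Accept and a Reject string meet in one state with the same remainder; add a state when all current targets are rejected. Accepting states are where Accept strings end.
a: 0a undefined. 0a->0: no, bcb/aaabcb meet in 0 with "bcb" left. Open state 1: 0a->1.
b: 0b undefined. 0b->0: no, bbaa/aa meet in 1 with "a" left. 0b->1: no, acbb/bcbb meet in 1 with "cbb" left. Open state 2: 0b->2.
c: 0c undefined. 0c->0: ok.
aa: 1a undefined. 1a->0: no, ccccaab/cccb meet in 2. 1a->1: no, ca/cccaa meet in 1. 1a->2: ok.
ab: 1b undefined. 1b->0: ok.
ac: 1c undefined. 1c->0: ok.
ba: 2a undefined. 2a->0: no, ccccaab/baabbb meet in 2 with "b" left. 2a->1: ok.
bb: 2b undefined. 2b->0: no, ccccaab/cac meet in 0. 2b->1: ok.
bc: 2c undefined. 2c->0: no, ca/bcbb meet in 1. 2c->1: no, ca/bc meet in 1. 2c->2: ok.
All examples now run through 3 states with every (state, symbol) defined. Accept strings end in {1}, Reject strings end in {0,2}; accept={1}.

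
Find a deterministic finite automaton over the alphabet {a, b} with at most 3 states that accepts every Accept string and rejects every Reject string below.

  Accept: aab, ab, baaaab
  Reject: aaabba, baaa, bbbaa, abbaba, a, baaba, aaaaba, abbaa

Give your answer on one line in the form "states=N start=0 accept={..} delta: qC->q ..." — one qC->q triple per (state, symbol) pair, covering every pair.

states=2 start=0 accept={1} delta: 0a->0 0b->1 1a->0 1b->0

State merging on the prefix tree: take the shortest (then alphabetical) example prefix whose next move is undefined and point that move at state 0, else 1, else 2, ...; a target is out if some Accept/Reject pair would then sit in one state with the same input left (inseparable). If every existing state is out, open a new one.
a: 0a undefined. 0a->0: ok.
b: 0b undefined. 0b->0: no, aab/aaabba meet in 0. Open state 1: 0b->1.
ba: 1a undefined. 1a->0: ok.
bb: 1b undefined. 1b->0: ok.
All examples now run through 2 states with every (state, symbol) defined. Accept strings end in {1}, Reject strings end in {0}; accept={1}.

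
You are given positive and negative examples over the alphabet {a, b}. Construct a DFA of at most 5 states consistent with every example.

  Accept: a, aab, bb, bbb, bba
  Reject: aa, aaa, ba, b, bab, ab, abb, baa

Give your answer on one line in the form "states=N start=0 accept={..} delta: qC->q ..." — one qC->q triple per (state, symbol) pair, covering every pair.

Fold the examples into a partial DFA from state 0: repeatedly fix the first undefined (state, symbol) met by the shortest-then-alphabetical prefix, trying targets in increasing order and rejecting any under which an Accept and a Reject string meet in one state with the same remainder; add a state when all current targets are rejected. Accepting states are where Accept strings end.
a: 0a undefined. 0a->0: no, a/aa meet in 0. Open state 1: 0a->1.
b: 0b undefined. 0b->0: no, a/ba meet in 1. 0b->1: no, a/b meet in 1. Open state 2: 0b->2.
aa: 1a undefined. 1a->0: no, a/aaa meet in 1. 1a->1: no, a/aa meet in 1. 1a->2: ok.
ab: 1b undefined. 1b->0: ok.
ba: 2a undefined. 2a->0: no, a/baa meet in 1. 2a->1: no, a/aaa meet in 1. 2a->2: no, aab/bab meet in 2 with "b" left. Open state 3: 2a->3.
bb: 2b undefined. 2b->0: no, aab/ab meet in 0. 2b->1: no, bbb/ab meet in 0. 2b->2: no, aab/aa meet in 2. 2b->3: no, aab/aaa meet in 3. Open state 4: 2b->4.
baa: 3a undefined. 3a->0: ok.
bab: 3b undefined. 3b->0: ok.
bba: 4a undefined. 4a->0: no, bba/bab meet in 0. 4a->1: ok.
bbb: 4b undefined. 4b->0: no, bbb/bab meet in 0. 4b->1: ok.
All examples now run through 5 states with every (state, symbol) defined. Accept strings end in {1,4}, Reject strings end in {0,2,3}; accept={1,4}.

states=5 start=0 accept={1,4} delta: 0a->1 0b->2 1a->2 1b->0 2a->3 2b->4 3a->0 3b->0 4a->1 4b->1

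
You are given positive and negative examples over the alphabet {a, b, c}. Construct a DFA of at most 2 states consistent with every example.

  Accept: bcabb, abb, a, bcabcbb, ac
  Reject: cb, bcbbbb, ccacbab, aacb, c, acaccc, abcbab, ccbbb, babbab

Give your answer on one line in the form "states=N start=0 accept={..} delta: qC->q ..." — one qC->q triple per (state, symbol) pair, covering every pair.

states=2 start=0 accept={1} delta: 0a->1 0b->0 0c->0 1a->0 1b->1 1c->1

Fold the examples into a partial DFA from state 0: repeatedly fix the first undefined (state, symbol) met by the shortest-then-alphabetical prefix, trying targets in increasing order and rejecting any under which an Accept and a Reject string meet in one state with the same remainder; add a state when all current targets are rejected. Accepting states are where Accept strings end.
a: 0a undefined. 0a->0: no, ac/c meet in 0 with "c" left. Open state 1: 0a->1.
b: 0b undefined. 0b->0: ok.
c: 0c undefined. 0c->0: ok.
aa: 1a undefined. 1a->0: ok.
ab: 1b undefined. 1b->0: no, bcabb/cb meet in 0. 1b->1: ok.
ac: 1c undefined. 1c->0: no, bcabb/ccacbab meet in 1. 1c->1: ok.
All examples now run through 2 states with every (state, symbol) defined. Accept strings end in {1}, Reject strings end in {0}; accept={1}.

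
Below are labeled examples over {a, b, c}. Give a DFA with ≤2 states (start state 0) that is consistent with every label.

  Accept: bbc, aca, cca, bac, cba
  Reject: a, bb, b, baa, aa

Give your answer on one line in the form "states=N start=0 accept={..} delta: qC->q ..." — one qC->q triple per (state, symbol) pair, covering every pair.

states=2 start=0 accept={1} delta: 0a->0 0b->0 0c->1 1a->1 1b->1 1c->1

State merging on the prefix tree: take the shortest (then alphabetical) example prefix whose next move is undefined and point that move at state 0, else 1, else 2, ...; a target is out if some Accept/Reject pair would then sit in one state with the same input left (inseparable). If every existing state is out, open a new one.
a: 0a undefined. 0a->0: ok.
b: 0b undefined. 0b->0: ok.
c: 0c undefined. 0c->0: no, bbc/a meet in 0. Open state 1: 0c->1.
cb: 1b undefined. 1b->0: no, cba/a meet in 0. 1b->1: ok.
cc: 1c undefined. 1c->0: no, cca/a meet in 0. 1c->1: ok.
aca: 1a undefined. 1a->0: no, aca/a meet in 0. 1a->1: ok.
All examples now run through 2 states with every (state, symbol) defined. Accept strings end in {1}, Reject strings end in {0}; accept={1}.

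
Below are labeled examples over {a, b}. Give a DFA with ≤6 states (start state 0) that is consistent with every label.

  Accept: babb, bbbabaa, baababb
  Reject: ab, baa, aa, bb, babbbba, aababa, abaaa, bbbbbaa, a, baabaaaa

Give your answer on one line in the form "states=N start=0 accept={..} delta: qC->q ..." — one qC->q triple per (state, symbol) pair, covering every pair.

State merging on the prefix tree: take the shortest (then alphabetical) example prefix whose next move is undefined and point that move at state 0, else 1, else 2, ...; a target is out if some Accept/Reject pair would then sit in one state with the same input left (inseparable). If every existing state is out, open a new one.
a: 0a undefined. 0a->0: ok.
b: 0b undefined. 0b->0: no, babb/ab meet in 0. Open state 1: 0b->1.
ba: 1a undefined. 1a->0: no, babb/bb meet in 1 with "b" left. 1a->1: ok.
bb: 1b undefined. 1b->0: no, babb/ab meet in 1. 1b->1: no, babb/ab meet in 1. Open state 2: 1b->2.
bbb: 2b undefined. 2b->0: no, babb/aa meet in 0. 2b->1: no, babb/ab meet in 1. 2b->2: no, babb/bb meet in 2. Open state 3: 2b->3.
bbba: 3a undefined. 3a->0: no, bbbabaa/ab meet in 1. 3a->1: ok.
bbbb: 3b undefined. 3b->0: ok.
baaba: 2a undefined. 2a->0: no, bbbabaa/aa meet in 0. 2a->1: no, bbbabaa/ab meet in 1. 2a->2: no, bbbabaa/bb meet in 2. 2a->3: no, babb/aababa meet in 3. Open state 4: 2a->4.
baabaa: 4a undefined. 4a->0: no, bbbabaa/aa meet in 0. 4a->1: no, bbbabaa/ab meet in 1. 4a->2: no, bbbabaa/bb meet in 2. 4a->3: ok.
baabab: 4b undefined. 4b->0: no, baababb/ab meet in 1. 4b->1: no, baababb/bb meet in 2. 4b->2: ok.
All examples now run through 5 states with every (state, symbol) defined. Accept strings end in {3}, Reject strings end in {0,1,2,4}; accept={3}.

states=5 start=0 accept={3} delta: 0a->0 0b->1 1a->1 1b->2 2a->4 2b->3 3a->1 3b->0 4a->3 4b->2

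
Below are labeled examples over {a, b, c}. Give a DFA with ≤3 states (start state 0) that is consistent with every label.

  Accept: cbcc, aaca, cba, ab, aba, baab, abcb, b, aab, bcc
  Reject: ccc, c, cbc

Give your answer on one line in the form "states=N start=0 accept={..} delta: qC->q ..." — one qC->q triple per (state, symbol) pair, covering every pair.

states=2 start=0 accept={0} delta: 0a->0 0b->0 0c->1 1a->0 1b->0 1c->0

State merging on the prefix tree: take the shortest (then alphabetical) example prefix whose next move is undefined and point that move at state 0, else 1, else 2, ...; a target is out if some Accept/Reject pair would then sit in one state with the same input left (inseparable). If every existing state is out, open a new one.
a: 0a undefined. 0a->0: ok.
b: 0b undefined. 0b->0: ok.
c: 0c undefined. 0c->0: no, cbcc/ccc meet in 0. Open state 1: 0c->1.
cb: 1b undefined. 1b->0: ok.
cc: 1c undefined. 1c->0: ok.
aaca: 1a undefined. 1a->0: ok.
All examples now run through 2 states with every (state, symbol) defined. Accept strings end in {0}, Reject strings end in {1}; accept={0}.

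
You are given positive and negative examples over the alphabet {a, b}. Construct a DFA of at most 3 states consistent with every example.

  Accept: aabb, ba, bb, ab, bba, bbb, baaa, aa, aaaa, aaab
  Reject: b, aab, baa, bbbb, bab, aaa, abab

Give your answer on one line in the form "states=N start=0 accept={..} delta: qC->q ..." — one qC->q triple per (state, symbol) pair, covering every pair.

Grow the machine one transition at a time. Run the examples from 0; the earliest place one falls off (shortest prefix, ties alphabetical) gets sent to the lowest-numbered state that keeps every Accept/Reject pair distinguishable — a pair clashes when both reach the same state with identical unread suffix — and to a fresh state only if none does.
a: 0a undefined. 0a->0: no, ab/b meet in 0 with "b" left. Open state 1: 0a->1.
b: 0b undefined. 0b->0: no, bb/b meet in 0. 0b->1: ok.
aa: 1a undefined. 1a->0: ok.
ab: 1b undefined. 1b->0: no, aabb/bbbb meet in 0. 1b->1: no, aabb/b meet in 1. Open state 2: 1b->2.
aba: 2a undefined. 2a->0: ok.
bbb: 2b undefined. 2b->0: ok.
All examples now run through 3 states with every (state, symbol) defined. Accept strings end in {0,2}, Reject strings end in {1}; accept={0,2}.

states=3 start=0 accept={0,2} delta: 0a->1 0b->1 1a->0 1b->2 2a->0 2b->0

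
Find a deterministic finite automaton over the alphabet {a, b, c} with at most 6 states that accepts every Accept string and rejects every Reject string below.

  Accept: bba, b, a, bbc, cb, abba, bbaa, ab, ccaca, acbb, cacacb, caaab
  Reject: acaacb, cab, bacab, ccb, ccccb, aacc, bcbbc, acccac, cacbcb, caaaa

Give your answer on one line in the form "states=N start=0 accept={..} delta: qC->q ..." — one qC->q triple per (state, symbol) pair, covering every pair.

states=5 start=0 accept={0,1,3} delta: 0a->0 0b->0 0c->1 1a->2 1b->1 1c->2 2a->3 2b->2 2c->3 3a->4 3b->1 3c->2 4a->2 4b->0 4c->4

State merging on the prefix tree: take the shortest (then alphabetical) example prefix whose next move is undefined and point that move at state 0, else 1, else 2, ...; a target is out if some Accept/Reject pair would then sit in one state with the same input left (inseparable). If every existing state is out, open a new one.
a: 0a undefined. 0a->0: ok.
b: 0b undefined. 0b->0: ok.
c: 0c undefined. 0c->0: no, bba/acaacb meet in 0. Open state 1: 0c->1.
ca: 1a undefined. 1a->0: no, bba/cab meet in 0. 1a->1: no, bbc/caaaa meet in 1. Open state 2: 1a->2.
cb: 1b undefined. 1b->0: no, bbc/bcbbc meet in 1. 1b->1: ok.
cc: 1c undefined. 1c->0: no, bba/ccb meet in 0. 1c->1: no, bbc/ccb meet in 1. 1c->2: ok.
caa: 2a undefined. 2a->0: no, bba/caaaa meet in 0. 2a->1: no, bbc/caaaa meet in 1. 2a->2: no, caaab/cab meet in 2 with "b" left. Open state 3: 2a->3.
cab: 2b undefined. 2b->0: no, bba/cab meet in 0. 2b->1: no, bbc/cab meet in 1. 2b->2: ok.
cac: 2c undefined. 2c->0: no, bbc/ccccb meet in 1. 2c->1: no, bbc/acccac meet in 1. 2c->2: no, cacacb/acaacb meet in 3 with "cb" left. 2c->3: ok.
caaa: 3a undefined. 3a->0: no, bba/caaaa meet in 0. 3a->1: no, cacacb/cab meet in 2. 3a->2: no, caaab/cab meet in 2. 3a->3: no, cacacb/acaacb meet in 3 with "cb" left. Open state 4: 3a->4.
cacb: 3b undefined. 3b->0: no, bbc/cacbcb meet in 1. 3b->1: ok.
ccac: 3c undefined. 3c->0: no, bba/acaacb meet in 0. 3c->1: no, bbc/acaacb meet in 1. 3c->2: ok.
caaaa: 4a undefined. 4a->0: no, bba/caaaa meet in 0. 4a->1: no, bbc/caaaa meet in 1. 4a->2: ok.
caaab: 4b undefined. 4b->0: ok.
cacac: 4c undefined. 4c->0: no, bba/acccac meet in 0. 4c->1: no, bbc/acccac meet in 1. 4c->2: no, cacacb/acaacb meet in 2. 4c->3: no, ccaca/acccac meet in 3. 4c->4: ok.
All examples now run through 5 states with every (state, symbol) defined. Accept strings end in {0,1,3}, Reject strings end in {2,4}; accept={0,1,3}.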